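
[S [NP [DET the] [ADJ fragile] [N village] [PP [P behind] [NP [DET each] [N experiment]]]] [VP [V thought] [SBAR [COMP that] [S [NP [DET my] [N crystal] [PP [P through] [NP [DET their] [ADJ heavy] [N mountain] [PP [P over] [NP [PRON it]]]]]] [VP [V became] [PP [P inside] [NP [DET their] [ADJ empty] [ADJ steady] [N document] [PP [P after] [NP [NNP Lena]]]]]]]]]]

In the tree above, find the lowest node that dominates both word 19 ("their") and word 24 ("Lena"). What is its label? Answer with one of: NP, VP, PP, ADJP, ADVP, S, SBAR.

NP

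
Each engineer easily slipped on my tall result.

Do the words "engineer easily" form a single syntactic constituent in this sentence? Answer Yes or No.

The smallest constituent containing the whole sequence is the clause [S each engineer easily slipped on my tall result], but the sequence is only part of it — it straddles the boundary between noun phrase "each engineer" and verb phrase "easily slipped on my tall result".

No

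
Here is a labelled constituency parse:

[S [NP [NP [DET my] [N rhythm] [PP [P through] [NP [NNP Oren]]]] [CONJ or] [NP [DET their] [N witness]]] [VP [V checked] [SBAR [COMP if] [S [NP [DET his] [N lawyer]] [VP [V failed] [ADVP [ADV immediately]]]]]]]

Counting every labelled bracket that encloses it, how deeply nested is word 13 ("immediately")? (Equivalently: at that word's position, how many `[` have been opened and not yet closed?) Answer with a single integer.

7

Counting open brackets not yet closed at "immediately": [S [VP [SBAR [S [VP [ADVP [ADV = 7.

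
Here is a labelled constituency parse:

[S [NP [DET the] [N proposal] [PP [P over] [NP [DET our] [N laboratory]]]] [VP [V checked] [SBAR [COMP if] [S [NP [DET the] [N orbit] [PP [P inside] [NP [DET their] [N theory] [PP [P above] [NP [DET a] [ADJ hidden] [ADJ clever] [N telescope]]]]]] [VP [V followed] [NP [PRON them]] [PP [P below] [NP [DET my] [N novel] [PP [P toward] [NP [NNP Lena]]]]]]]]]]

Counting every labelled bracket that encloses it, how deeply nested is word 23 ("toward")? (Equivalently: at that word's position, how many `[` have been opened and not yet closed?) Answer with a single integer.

9

Counting open brackets not yet closed at "toward": [S [VP [SBAR [S [VP [PP [NP [PP [P = 9.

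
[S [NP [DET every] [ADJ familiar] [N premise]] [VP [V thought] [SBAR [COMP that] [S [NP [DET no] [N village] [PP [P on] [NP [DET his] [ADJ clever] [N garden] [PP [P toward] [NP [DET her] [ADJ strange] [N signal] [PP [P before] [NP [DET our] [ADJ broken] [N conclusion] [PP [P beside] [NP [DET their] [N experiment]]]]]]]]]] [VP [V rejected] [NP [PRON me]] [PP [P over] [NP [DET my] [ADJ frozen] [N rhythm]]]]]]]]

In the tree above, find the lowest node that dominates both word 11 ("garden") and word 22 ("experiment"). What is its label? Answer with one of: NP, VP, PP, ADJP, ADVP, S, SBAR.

NP

Both words fall inside [NP his clever garden toward her strange signal before our broken conclusion beside their experiment] (words 9–22), and no smaller constituent contains them both. Label: NP.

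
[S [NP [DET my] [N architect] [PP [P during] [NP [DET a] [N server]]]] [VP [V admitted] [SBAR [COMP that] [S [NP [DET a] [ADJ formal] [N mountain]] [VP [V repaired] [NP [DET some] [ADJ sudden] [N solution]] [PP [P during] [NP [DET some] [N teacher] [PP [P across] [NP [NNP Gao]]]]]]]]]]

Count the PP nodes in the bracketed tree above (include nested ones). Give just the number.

3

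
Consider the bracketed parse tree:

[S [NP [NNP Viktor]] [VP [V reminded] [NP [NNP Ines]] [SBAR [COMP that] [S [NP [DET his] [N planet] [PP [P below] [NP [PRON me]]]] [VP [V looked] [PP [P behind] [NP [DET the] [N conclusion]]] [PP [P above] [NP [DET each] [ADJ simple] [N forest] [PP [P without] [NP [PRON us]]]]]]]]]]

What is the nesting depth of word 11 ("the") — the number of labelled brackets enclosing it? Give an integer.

Path from the root down to the word: S → VP → SBAR → S → VP → PP → NP → DET. That is 8 enclosing brackets.

8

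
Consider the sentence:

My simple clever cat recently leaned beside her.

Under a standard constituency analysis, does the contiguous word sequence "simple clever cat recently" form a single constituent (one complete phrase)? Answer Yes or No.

No

"simple" belongs to the noun phrase "my simple clever cat" while "recently" belongs to the verb phrase "recently leaned beside her"; a span that runs across that boundary is not a single phrase.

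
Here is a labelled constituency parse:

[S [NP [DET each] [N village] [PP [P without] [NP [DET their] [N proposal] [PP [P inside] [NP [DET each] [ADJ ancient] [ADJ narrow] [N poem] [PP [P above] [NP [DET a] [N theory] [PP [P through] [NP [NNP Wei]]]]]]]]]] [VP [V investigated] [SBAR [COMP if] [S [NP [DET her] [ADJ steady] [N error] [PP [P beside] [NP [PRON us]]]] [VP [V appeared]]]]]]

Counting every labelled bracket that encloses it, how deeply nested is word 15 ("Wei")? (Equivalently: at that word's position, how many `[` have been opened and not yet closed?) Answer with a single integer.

Path from the root down to the word: S → NP → PP → NP → PP → NP → PP → NP → PP → NP → NNP. That is 11 enclosing brackets.

11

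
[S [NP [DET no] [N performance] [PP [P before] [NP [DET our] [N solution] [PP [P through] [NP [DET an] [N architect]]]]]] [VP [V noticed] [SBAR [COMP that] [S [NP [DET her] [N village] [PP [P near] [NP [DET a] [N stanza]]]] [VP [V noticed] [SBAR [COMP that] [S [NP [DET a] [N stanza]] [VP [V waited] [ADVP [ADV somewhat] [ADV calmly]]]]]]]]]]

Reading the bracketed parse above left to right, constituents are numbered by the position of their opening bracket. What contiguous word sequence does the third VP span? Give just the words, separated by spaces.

The VP opening brackets appear, in order, over: "noticed that her village near a stanza noticed that a stanza waited somewhat calmly"; "noticed that a stanza waited somewhat calmly"; "waited somewhat calmly". The third one spans "waited somewhat calmly".

waited somewhat calmly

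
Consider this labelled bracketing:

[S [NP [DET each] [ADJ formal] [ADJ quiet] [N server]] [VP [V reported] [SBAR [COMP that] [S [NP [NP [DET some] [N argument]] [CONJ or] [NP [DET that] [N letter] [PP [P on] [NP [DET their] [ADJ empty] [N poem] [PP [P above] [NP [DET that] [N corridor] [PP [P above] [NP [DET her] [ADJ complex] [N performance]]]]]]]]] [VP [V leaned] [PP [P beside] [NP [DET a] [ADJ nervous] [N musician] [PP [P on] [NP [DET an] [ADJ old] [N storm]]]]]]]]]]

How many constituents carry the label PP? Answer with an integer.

Scanning left to right, an opening `[PP` appears at word positions 12, 16, 19, 24, 28 — 5 in total.

5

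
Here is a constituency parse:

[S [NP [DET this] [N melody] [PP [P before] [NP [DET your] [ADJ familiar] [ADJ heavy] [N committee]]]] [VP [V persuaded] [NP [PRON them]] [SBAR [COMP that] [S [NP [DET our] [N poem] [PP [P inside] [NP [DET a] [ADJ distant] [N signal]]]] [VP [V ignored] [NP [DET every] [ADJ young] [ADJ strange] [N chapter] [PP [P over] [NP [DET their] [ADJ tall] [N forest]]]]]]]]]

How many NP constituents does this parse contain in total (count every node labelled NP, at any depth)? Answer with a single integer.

7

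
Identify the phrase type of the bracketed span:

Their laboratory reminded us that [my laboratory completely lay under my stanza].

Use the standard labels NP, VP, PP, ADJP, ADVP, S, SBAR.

S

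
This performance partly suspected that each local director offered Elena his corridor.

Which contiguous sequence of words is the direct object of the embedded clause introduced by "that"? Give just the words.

The verb of the embedded clause introduced by "that" is "offered"; its direct object is the NP "his corridor".

his corridor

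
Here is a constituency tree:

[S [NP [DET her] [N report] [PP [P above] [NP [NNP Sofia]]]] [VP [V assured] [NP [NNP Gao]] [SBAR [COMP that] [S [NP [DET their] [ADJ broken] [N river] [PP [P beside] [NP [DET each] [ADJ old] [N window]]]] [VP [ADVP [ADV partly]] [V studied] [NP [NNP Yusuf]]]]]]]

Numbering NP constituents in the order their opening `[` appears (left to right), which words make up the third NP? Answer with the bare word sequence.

In left-to-right order the NP constituents are "her report above Sofia"; "Sofia"; "Gao"; "their broken river beside each old window"; "each old window"; "Yusuf". Number 3 is "Gao".

Gao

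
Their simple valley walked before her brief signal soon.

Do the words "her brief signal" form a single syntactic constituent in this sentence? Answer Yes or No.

Yes

These words form the whole noun phrase headed by "signal", so yes — one constituent.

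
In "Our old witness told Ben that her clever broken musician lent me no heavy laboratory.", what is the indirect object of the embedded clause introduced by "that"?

me

"lent" heads the VP of the embedded clause introduced by "that", and "me" is its indirect object.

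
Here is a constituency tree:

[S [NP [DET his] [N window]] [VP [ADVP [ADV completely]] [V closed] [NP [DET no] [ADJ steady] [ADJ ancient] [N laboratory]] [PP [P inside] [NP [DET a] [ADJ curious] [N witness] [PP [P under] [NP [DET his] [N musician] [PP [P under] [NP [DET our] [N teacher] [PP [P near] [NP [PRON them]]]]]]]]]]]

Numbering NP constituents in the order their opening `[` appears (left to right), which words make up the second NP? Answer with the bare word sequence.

no steady ancient laboratory

In left-to-right order the NP constituents are "his window"; "no steady ancient laboratory"; "a curious witness under his musician under our teacher near them"; "his musician under our teacher near them"; "our teacher near them"; "them". Number 2 is "no steady ancient laboratory".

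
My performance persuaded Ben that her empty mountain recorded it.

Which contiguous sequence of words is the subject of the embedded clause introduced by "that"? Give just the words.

In the embedded clause introduced by "that" the verb is "recorded"; the NP preceding it, "her empty mountain", is the subject.

her empty mountain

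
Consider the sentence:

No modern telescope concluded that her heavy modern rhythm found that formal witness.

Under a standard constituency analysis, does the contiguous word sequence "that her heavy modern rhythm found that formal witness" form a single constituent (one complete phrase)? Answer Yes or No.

Yes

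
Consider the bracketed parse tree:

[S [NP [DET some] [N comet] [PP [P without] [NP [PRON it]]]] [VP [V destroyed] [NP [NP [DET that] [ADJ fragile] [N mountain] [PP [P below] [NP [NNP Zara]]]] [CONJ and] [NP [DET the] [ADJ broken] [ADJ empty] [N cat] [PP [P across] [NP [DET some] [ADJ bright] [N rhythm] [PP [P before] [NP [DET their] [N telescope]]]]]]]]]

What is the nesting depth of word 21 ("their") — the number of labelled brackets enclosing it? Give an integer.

9

Path from the root down to the word: S → VP → NP → NP → PP → NP → PP → NP → DET. That is 9 enclosing brackets.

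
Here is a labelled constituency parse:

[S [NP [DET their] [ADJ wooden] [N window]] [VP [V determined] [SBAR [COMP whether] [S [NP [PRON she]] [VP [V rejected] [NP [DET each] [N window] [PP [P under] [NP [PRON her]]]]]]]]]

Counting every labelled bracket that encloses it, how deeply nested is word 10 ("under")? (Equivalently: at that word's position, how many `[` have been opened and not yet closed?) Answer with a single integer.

8

Path from the root down to the word: S → VP → SBAR → S → VP → NP → PP → P. That is 8 enclosing brackets.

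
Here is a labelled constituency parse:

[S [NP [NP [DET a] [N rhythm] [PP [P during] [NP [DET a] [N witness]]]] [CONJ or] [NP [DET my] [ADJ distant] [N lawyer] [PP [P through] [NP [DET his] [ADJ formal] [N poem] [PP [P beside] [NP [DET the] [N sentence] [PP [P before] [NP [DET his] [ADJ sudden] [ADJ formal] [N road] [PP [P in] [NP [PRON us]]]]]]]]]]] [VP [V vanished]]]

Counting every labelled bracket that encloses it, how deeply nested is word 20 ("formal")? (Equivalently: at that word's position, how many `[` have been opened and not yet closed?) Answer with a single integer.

10

Path from the root down to the word: S → NP → NP → PP → NP → PP → NP → PP → NP → ADJ. That is 10 enclosing brackets.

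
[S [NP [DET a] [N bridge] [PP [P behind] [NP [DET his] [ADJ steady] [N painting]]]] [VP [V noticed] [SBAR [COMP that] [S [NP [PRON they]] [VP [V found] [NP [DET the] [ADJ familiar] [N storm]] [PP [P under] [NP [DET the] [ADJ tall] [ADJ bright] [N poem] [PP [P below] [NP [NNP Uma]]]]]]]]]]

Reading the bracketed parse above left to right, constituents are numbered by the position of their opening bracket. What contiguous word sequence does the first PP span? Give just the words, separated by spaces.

Opening `[PP` markers occur at word positions 3, 14, 19; the first of these opens the constituent [PP behind his steady painting].

behind his steady painting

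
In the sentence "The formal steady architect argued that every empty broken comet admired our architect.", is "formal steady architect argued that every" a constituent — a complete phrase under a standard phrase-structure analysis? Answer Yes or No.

No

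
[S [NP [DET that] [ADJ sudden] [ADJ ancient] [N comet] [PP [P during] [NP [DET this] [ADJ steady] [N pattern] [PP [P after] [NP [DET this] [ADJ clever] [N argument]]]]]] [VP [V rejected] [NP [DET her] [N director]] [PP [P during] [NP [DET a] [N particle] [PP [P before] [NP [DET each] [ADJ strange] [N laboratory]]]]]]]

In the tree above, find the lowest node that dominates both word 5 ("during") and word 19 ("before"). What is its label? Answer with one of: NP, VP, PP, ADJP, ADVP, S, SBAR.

S

Both words fall inside [S that sudden ancient comet during this steady pattern after this clever argument rejected her director during a particle before each strange laboratory] (words 1–22), and no smaller constituent contains them both. Label: S.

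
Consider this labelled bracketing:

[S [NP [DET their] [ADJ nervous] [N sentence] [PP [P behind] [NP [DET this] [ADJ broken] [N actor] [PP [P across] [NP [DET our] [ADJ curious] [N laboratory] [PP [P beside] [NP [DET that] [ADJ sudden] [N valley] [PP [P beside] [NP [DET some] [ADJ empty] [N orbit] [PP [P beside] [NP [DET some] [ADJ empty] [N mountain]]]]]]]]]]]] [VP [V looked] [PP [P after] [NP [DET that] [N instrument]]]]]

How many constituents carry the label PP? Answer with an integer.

6

Scanning left to right, an opening `[PP` appears at word positions 4, 8, 12, 16, 20, 25 — 6 in total.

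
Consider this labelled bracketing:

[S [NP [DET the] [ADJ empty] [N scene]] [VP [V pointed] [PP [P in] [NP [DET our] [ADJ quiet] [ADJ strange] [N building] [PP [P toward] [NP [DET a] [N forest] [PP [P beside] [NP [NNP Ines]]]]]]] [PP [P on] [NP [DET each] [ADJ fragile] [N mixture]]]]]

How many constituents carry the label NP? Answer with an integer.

Listing each NP by its span: [NP the empty scene]; [NP our quiet strange building toward a forest beside Ines]; [NP a forest beside Ines]; [NP Ines]; [NP each fragile mixture] — that makes 5.

5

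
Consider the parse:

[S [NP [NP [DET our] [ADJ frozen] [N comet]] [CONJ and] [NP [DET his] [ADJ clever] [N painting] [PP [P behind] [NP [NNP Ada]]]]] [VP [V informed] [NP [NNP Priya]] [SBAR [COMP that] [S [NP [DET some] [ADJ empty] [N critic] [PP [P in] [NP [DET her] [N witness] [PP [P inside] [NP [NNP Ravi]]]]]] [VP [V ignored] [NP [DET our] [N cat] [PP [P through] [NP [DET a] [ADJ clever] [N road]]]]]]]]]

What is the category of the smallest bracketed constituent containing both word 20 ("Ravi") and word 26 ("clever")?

S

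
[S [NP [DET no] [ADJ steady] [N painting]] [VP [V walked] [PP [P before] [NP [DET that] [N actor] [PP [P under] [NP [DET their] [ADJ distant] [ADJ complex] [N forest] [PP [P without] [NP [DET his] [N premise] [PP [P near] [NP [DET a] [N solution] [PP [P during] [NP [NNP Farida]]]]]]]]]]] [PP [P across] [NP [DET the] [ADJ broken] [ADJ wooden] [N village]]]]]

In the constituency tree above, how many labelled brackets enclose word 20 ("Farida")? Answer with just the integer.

13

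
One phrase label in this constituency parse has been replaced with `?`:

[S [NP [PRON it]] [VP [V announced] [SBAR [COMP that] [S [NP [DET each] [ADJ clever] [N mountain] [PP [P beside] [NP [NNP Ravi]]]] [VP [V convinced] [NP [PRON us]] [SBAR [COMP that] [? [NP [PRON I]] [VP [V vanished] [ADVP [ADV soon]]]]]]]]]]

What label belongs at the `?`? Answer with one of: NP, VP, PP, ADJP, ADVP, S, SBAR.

Looking at what the `?` directly dominates — NP, VP — this is a clause (S).

S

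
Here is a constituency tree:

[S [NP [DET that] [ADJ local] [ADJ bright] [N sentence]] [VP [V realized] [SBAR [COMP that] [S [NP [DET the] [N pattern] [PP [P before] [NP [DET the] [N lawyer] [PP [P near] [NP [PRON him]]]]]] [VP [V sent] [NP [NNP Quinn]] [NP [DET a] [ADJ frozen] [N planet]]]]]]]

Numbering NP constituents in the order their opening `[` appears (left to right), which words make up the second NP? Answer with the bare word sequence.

the pattern before the lawyer near him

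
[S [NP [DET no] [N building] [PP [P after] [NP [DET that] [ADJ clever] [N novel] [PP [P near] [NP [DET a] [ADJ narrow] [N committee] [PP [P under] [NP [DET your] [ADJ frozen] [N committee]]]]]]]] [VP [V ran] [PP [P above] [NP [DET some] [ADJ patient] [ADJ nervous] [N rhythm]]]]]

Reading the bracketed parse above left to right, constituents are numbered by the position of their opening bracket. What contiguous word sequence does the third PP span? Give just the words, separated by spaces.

under your frozen committee

Opening `[PP` markers occur at word positions 3, 7, 11, 16; the third of these opens the constituent [PP under your frozen committee].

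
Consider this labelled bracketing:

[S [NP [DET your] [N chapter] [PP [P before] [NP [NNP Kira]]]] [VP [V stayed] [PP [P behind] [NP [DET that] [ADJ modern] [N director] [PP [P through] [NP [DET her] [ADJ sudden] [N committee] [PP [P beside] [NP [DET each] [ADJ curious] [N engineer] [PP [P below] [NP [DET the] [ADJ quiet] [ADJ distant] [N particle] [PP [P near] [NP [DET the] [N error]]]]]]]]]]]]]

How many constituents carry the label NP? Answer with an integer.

7

Listing each NP by its span: [NP your chapter before Kira]; [NP Kira]; [NP that modern director through her sudden committee beside each curious engineer below the quiet distant particle near the error]; [NP her sudden committee beside each curious engineer below the quiet distant particle near the error]; [NP each curious engineer below the quiet distant particle near the error]; [NP the quiet distant particle near the error] … — that makes 7.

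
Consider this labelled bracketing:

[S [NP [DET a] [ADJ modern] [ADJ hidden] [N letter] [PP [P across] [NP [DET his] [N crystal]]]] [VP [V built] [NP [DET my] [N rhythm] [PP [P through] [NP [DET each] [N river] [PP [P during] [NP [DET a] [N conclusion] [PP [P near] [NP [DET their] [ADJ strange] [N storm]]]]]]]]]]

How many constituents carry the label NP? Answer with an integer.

Scanning left to right, an opening `[NP` appears at word positions 1, 6, 9, 12, 15, 18 — 6 in total.

6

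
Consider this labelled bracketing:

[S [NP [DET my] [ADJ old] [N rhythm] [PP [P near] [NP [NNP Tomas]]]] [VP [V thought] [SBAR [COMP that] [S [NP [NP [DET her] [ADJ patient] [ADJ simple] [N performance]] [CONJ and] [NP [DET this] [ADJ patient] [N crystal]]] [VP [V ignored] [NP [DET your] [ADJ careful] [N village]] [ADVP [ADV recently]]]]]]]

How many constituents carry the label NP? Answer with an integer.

6

Scanning left to right, an opening `[NP` appears at word positions 1, 5, 8, 8, 13, 17 — 6 in total.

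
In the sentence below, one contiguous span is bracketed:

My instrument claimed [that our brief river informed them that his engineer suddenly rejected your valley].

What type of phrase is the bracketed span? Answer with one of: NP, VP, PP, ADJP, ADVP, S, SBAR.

SBAR

"that" is the head of the bracketed span, so the span is a subordinate clause: SBAR.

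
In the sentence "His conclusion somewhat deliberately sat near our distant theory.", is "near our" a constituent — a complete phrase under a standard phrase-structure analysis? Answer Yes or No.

The smallest constituent containing the whole sequence is the prepositional phrase [PP near our distant theory], but the sequence is only part of it — it straddles the boundary between preposition "near" and noun phrase "our distant theory".

No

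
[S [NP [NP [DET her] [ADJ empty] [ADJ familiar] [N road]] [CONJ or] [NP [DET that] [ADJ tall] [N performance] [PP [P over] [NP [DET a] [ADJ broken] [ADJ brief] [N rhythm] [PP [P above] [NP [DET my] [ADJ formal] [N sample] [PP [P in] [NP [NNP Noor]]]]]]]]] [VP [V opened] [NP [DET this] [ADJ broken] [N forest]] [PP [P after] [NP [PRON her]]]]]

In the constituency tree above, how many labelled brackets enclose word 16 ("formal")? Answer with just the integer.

The word sits inside ADJ, which is inside NP, inside PP, inside NP, inside PP, inside NP, inside NP, inside S — 8 brackets in all.

8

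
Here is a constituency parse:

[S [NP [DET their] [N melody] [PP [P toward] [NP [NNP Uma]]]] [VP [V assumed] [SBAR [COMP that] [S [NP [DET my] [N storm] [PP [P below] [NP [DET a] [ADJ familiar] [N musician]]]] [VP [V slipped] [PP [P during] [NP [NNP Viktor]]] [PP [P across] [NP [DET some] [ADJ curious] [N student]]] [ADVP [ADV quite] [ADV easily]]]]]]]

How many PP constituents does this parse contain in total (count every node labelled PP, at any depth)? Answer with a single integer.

4

Scanning left to right, an opening `[PP` appears at word positions 3, 9, 14, 16 — 4 in total.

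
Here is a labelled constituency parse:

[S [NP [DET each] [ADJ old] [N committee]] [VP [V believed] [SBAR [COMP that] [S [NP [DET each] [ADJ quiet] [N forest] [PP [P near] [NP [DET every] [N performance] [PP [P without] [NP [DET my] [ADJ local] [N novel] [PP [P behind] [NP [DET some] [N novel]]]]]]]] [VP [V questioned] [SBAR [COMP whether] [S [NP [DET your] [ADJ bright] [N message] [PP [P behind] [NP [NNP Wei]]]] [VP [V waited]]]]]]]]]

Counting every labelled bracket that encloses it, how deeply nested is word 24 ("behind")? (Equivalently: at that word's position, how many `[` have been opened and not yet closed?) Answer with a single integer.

Counting open brackets not yet closed at "behind": [S [VP [SBAR [S [VP [SBAR [S [NP [PP [P = 10.

10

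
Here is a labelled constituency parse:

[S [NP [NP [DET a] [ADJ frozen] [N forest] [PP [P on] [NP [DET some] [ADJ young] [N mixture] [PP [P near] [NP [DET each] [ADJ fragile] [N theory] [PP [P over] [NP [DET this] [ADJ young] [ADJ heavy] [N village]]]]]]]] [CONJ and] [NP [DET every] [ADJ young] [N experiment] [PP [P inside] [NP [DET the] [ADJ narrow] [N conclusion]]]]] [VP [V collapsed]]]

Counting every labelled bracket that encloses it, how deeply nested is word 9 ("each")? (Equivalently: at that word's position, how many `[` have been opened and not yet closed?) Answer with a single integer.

Path from the root down to the word: S → NP → NP → PP → NP → PP → NP → DET. That is 8 enclosing brackets.

8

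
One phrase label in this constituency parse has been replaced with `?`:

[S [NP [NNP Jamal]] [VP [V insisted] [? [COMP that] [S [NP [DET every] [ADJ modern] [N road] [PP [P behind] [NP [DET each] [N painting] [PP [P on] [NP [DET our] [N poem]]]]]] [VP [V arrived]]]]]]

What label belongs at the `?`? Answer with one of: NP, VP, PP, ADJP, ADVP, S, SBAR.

SBAR

The `?` node immediately contains: COMP 'that', S. That is the internal structure of a subordinate clause, so the label is SBAR.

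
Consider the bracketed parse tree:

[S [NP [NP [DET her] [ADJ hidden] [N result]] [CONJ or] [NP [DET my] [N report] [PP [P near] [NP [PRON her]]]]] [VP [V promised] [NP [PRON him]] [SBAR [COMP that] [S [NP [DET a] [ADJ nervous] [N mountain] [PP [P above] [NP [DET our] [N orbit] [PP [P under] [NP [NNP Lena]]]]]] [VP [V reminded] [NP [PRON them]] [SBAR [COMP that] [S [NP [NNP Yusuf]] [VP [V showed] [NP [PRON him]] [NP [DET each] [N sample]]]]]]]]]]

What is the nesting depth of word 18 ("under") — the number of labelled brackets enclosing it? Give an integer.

The word sits inside P, which is inside PP, inside NP, inside PP, inside NP, inside S, inside SBAR, inside VP, inside S — 9 brackets in all.

9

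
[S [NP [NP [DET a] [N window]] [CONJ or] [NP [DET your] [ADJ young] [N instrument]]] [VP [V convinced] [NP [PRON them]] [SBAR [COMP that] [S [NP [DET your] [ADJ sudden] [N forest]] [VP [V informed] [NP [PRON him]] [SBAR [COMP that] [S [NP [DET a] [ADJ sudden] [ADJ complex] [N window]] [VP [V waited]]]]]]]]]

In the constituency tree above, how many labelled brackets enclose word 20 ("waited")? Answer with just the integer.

Path from the root down to the word: S → VP → SBAR → S → VP → SBAR → S → VP → V. That is 9 enclosing brackets.

9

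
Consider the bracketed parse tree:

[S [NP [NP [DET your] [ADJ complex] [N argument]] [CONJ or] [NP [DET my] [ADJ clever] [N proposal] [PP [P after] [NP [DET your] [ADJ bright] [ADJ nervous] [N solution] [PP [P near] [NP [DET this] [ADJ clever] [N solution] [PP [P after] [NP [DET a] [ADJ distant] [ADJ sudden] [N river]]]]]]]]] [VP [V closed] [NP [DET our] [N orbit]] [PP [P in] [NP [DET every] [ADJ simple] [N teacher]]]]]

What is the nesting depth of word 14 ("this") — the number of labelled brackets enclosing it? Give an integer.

8

Counting open brackets not yet closed at "this": [S [NP [NP [PP [NP [PP [NP [DET = 8.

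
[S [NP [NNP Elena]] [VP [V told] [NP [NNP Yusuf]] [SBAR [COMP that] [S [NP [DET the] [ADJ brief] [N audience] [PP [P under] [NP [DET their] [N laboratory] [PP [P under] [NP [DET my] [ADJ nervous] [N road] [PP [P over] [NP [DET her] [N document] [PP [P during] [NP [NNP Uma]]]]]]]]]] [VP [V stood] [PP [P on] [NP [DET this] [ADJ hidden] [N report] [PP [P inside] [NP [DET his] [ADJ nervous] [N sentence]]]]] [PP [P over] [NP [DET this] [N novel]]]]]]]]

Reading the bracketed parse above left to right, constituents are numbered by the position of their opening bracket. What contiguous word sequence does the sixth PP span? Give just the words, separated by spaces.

inside his nervous sentence

Opening `[PP` markers occur at word positions 8, 11, 15, 18, 21, 25, 29; the sixth of these opens the constituent [PP inside his nervous sentence].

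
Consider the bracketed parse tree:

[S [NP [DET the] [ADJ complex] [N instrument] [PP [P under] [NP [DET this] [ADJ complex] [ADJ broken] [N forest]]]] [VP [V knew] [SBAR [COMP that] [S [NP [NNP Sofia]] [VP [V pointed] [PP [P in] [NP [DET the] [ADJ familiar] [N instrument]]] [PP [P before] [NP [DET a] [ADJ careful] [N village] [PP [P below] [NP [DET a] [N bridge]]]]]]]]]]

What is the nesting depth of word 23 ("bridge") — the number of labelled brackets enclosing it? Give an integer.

The word sits inside N, which is inside NP, inside PP, inside NP, inside PP, inside VP, inside S, inside SBAR, inside VP, inside S — 10 brackets in all.

10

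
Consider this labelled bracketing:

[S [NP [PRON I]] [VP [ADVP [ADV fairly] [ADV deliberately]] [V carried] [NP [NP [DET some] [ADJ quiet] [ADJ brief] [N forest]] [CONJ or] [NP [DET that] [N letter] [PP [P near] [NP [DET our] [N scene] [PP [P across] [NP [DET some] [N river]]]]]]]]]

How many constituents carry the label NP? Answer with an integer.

6

Scanning left to right, an opening `[NP` appears at word positions 1, 5, 5, 10, 13, 16 — 6 in total.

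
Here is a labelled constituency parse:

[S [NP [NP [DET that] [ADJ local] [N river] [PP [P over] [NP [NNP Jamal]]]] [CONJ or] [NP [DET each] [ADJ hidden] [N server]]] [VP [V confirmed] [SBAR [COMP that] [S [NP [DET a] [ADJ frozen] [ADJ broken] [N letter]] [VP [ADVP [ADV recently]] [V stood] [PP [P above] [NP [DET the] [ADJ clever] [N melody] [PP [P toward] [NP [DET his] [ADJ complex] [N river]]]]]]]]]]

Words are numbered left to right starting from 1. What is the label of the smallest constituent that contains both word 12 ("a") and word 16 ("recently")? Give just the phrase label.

S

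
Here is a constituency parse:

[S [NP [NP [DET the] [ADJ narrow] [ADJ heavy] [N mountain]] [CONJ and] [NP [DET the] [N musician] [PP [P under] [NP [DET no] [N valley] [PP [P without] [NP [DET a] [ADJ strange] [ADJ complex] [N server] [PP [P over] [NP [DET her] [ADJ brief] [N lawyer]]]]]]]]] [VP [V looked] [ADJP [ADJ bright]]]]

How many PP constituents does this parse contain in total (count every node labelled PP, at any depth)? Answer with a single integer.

3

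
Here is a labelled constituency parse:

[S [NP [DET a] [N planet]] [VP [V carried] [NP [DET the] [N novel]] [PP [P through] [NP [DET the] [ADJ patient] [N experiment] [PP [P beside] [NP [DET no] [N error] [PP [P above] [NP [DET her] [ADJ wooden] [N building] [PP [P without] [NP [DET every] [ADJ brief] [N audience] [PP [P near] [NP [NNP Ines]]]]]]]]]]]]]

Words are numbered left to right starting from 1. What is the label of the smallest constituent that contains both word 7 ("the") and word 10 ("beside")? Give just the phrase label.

The smallest bracket enclosing both words is [NP the patient experiment beside no error above her wooden building without every brief audience near Ines], so the label is NP.

NP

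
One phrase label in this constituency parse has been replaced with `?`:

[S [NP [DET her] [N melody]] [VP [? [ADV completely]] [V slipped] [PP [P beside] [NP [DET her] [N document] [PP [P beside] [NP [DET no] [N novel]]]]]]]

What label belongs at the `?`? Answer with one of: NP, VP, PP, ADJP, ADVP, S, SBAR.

ADVP

Looking at what the `?` directly dominates — ADV 'completely' — this is an adverb phrase (ADVP).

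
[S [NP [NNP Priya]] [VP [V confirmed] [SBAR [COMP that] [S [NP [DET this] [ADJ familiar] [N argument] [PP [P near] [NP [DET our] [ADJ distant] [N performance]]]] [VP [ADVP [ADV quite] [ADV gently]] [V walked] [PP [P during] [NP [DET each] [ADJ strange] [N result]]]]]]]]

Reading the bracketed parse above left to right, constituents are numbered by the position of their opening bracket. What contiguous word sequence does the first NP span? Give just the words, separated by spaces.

Priya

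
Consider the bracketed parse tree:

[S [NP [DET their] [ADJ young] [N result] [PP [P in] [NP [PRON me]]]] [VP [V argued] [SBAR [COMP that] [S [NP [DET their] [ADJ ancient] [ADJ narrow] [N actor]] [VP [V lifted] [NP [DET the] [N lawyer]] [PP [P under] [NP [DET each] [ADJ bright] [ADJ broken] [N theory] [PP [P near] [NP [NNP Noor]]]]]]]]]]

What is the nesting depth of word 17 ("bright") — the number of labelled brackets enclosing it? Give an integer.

8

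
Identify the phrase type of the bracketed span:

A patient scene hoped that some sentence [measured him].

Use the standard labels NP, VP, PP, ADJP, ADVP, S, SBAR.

VP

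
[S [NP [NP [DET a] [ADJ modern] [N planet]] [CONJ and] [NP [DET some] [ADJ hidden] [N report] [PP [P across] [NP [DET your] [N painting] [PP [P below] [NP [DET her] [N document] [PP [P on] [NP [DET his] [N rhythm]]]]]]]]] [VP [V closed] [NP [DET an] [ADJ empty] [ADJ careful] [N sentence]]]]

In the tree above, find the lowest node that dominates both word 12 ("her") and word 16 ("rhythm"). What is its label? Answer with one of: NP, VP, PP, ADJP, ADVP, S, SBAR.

NP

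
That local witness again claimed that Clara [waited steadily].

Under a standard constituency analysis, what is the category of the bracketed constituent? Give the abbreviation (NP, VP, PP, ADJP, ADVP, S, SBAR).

The bracketed span "waited steadily" is headed by "waited", making it a verb phrase (VP).

VP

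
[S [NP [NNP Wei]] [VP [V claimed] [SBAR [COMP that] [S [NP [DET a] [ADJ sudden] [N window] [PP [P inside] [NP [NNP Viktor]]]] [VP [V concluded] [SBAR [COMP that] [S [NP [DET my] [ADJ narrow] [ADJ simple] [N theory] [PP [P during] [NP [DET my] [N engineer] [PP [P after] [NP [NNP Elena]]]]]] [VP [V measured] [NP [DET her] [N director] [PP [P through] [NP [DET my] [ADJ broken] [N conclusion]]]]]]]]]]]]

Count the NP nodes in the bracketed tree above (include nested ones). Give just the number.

8

The NP constituents are: [NP Wei]; [NP a sudden window inside Viktor]; [NP Viktor]; [NP my narrow simple theory during my engineer after Elena]; [NP my engineer after Elena]; [NP Elena] …. Total: 8.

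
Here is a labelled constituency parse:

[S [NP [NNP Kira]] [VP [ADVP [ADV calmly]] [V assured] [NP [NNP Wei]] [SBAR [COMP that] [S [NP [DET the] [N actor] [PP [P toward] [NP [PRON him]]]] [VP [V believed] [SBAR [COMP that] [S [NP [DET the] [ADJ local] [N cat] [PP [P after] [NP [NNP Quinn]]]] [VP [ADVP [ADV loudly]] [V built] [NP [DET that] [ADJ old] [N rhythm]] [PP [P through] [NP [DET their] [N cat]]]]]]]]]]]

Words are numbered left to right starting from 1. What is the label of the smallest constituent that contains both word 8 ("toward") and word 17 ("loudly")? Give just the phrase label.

S

Word 8 lies under S → VP → SBAR → S → NP → PP → P; word 17 lies under S → VP → SBAR → S → VP → SBAR → S → VP → ADVP → ADV. The lowest shared node is the S.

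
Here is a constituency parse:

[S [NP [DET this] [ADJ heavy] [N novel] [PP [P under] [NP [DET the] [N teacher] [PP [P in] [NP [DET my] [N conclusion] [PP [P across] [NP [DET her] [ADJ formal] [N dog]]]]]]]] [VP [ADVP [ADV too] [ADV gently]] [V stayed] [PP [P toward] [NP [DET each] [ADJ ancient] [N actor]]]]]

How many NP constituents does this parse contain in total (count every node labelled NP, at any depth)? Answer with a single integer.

Scanning left to right, an opening `[NP` appears at word positions 1, 5, 8, 11, 18 — 5 in total.

5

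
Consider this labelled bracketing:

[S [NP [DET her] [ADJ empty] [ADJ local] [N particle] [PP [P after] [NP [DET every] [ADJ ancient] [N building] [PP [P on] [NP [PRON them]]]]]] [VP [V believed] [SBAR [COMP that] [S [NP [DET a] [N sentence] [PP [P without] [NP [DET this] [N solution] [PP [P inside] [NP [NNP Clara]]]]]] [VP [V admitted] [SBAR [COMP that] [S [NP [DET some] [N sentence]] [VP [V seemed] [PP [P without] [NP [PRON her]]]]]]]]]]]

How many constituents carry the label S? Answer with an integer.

The S constituents are: [S her empty local particle after every ancient building on them believed that a sentence without this solution inside Clara admitted that some sentence seemed without her]; [S a sentence without this solution inside Clara admitted that some sentence seemed without her]; [S some sentence seemed without her]. Total: 3.

3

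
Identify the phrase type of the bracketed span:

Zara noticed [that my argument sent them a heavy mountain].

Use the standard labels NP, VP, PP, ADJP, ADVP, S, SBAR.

"that" is the head of the bracketed span, so the span is a subordinate clause: SBAR.

SBAR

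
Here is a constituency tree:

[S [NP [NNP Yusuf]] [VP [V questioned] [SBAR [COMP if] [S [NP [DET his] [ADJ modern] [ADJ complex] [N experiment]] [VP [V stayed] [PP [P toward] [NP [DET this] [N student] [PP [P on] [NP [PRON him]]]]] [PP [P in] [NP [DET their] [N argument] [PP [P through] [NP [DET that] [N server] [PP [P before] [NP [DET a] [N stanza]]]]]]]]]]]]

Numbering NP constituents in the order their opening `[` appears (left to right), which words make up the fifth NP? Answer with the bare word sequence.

their argument through that server before a stanza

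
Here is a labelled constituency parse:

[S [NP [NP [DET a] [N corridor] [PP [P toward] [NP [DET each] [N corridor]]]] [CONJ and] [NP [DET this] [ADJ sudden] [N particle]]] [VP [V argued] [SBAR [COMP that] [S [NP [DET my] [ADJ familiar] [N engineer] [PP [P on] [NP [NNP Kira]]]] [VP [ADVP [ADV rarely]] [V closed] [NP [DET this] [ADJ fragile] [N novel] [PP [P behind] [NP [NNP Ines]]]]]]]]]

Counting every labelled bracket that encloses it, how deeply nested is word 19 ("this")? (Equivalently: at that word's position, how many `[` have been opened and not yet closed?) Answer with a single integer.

7

The word sits inside DET, which is inside NP, inside VP, inside S, inside SBAR, inside VP, inside S — 7 brackets in all.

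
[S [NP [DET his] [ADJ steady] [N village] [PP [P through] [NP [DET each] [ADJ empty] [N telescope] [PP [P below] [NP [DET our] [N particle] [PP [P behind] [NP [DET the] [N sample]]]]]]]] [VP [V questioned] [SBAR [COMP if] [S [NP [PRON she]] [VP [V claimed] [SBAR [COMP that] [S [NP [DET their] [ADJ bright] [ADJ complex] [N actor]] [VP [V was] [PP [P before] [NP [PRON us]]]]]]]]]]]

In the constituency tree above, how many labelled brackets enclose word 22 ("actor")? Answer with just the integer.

The word sits inside N, which is inside NP, inside S, inside SBAR, inside VP, inside S, inside SBAR, inside VP, inside S — 9 brackets in all.

9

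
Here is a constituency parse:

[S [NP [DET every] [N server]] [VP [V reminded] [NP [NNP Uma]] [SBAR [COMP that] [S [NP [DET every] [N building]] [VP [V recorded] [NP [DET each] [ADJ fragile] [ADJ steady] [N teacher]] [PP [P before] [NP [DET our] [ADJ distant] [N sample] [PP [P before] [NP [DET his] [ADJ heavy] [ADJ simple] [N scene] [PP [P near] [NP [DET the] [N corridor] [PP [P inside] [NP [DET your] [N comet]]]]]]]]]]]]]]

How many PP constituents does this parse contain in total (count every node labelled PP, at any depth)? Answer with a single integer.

The PP constituents are: [PP before our distant sample before his heavy simple scene near the corridor inside your comet]; [PP before his heavy simple scene near the corridor inside your comet]; [PP near the corridor inside your comet]; [PP inside your comet]. Total: 4.

4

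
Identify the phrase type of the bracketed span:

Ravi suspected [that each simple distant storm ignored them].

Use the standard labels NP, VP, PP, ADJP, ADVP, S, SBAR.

The bracketed span "that each simple distant storm ignored them" is headed by "that", making it a subordinate clause (SBAR).

SBAR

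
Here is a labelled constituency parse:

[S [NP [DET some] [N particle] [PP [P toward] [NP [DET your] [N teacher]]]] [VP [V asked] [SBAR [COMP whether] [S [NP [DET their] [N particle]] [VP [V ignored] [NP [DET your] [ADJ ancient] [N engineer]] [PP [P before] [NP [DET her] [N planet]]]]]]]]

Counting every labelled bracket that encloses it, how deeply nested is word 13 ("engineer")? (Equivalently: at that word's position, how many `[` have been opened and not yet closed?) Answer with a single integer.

The word sits inside N, which is inside NP, inside VP, inside S, inside SBAR, inside VP, inside S — 7 brackets in all.

7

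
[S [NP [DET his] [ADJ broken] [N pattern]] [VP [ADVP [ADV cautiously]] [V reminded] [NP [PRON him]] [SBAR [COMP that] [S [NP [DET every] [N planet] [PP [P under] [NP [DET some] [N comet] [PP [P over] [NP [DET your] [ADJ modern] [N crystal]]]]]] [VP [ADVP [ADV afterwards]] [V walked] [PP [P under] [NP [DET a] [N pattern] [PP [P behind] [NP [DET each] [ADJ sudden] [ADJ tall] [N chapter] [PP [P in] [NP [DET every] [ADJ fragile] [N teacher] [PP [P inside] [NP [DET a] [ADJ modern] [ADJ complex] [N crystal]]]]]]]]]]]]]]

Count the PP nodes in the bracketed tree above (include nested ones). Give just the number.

6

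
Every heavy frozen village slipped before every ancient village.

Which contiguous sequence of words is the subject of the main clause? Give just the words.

every heavy frozen village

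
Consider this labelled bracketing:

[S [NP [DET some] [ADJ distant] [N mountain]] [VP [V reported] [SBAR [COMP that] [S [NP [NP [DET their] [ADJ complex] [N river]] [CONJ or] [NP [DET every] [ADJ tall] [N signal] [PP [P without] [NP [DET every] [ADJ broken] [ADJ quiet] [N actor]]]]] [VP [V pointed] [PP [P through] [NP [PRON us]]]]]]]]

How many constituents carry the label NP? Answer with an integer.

The NP constituents are: [NP some distant mountain]; [NP their complex river or every tall signal without every broken quiet actor]; [NP their complex river]; [NP every tall signal without every broken quiet actor]; [NP every broken quiet actor]; [NP us]. Total: 6.

6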